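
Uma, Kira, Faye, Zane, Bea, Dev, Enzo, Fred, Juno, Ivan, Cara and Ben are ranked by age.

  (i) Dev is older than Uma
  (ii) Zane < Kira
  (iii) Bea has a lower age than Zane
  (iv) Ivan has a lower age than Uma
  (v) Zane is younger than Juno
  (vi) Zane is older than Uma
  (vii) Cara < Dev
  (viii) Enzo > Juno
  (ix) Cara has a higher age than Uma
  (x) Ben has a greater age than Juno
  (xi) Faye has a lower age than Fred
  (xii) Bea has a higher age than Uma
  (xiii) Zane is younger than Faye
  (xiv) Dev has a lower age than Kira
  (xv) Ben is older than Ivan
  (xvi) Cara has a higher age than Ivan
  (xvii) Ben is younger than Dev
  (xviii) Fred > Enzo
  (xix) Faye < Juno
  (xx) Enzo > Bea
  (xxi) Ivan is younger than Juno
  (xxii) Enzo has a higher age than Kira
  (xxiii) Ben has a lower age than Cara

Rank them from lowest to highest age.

Ivan < Uma < Bea < Zane < Faye < Juno < Ben < Cara < Dev < Kira < Enzo < Fred

Each adjacent pair is fixed by a given relation: Ivan < Uma; Uma < Bea; Bea < Zane; Zane < Faye; Faye < Juno; Juno < Ben; Ben < Cara; Cara < Dev; Dev < Kira; Kira < Enzo; Enzo < Fred. Chaining them end to end gives the full order.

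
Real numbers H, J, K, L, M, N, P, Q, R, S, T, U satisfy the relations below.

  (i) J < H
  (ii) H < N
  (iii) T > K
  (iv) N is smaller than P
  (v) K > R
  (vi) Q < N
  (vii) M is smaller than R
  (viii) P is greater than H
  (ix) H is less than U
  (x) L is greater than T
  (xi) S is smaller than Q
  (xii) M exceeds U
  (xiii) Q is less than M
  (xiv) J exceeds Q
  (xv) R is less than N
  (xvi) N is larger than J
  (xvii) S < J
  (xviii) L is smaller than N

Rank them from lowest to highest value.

S < Q < J < H < U < M < R < K < T < L < N < P

Nothing is placed below S, so it is least; from there S < Q; Q < J; J < H; H < U; U < M; M < R; R < K; K < T; T < L; L < N; N < P, each given directly.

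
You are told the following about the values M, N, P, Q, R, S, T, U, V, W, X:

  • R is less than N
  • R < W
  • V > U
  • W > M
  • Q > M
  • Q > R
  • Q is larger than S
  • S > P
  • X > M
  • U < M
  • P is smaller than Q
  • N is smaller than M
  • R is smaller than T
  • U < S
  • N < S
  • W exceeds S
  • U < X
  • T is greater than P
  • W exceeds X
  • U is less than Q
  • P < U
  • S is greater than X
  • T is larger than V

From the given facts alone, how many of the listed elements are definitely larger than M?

From M the given relations immediately reach X, W, Q.
From those, S — 4 in total.
No other element is forced above M by the given relations, so the count is 4.

4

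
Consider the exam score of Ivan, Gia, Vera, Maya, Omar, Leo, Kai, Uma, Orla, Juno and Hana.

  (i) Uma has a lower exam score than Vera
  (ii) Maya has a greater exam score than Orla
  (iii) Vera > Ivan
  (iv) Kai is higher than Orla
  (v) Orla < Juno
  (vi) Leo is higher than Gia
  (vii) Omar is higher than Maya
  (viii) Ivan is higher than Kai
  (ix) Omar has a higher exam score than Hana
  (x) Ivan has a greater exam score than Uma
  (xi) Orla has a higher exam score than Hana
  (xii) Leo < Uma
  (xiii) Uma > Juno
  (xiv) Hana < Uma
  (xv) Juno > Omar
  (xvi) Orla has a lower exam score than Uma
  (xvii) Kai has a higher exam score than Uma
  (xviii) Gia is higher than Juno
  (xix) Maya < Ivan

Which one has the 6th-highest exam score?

Chaining the given pairs: Hana < Orla < Maya < Omar < Juno < Gia < Leo < Uma < Kai < Ivan < Vera.
The 6th largest is Gia.

Gia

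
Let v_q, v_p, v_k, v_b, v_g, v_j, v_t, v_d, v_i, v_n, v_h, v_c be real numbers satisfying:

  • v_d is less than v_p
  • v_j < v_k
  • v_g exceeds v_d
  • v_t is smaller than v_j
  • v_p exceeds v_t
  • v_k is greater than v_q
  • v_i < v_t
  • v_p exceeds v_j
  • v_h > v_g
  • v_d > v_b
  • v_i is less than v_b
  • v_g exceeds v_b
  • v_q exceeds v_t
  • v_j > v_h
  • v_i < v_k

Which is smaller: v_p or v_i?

v_i

v_i < v_b and v_b < v_g give v_i < v_g.
Then v_g < v_h extends the chain to v_h.
Then v_h < v_j extends the chain to v_j.
Then v_j < v_p extends the chain to v_p.
So v_i < v_p; v_i is the smaller of the two.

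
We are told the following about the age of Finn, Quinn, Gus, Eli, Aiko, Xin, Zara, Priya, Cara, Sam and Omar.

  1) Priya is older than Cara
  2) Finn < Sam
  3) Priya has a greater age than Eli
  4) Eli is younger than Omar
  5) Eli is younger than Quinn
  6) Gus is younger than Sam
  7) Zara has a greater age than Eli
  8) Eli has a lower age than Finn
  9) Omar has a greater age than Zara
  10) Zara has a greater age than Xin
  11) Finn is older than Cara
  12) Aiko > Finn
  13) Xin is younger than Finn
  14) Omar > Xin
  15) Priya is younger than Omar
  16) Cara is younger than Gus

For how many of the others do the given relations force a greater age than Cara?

6

Directly above Cara: Finn, Gus, Priya.
One step further: Aiko, Sam, Omar (6 so far).
No other element is forced above Cara by the given relations, so the count is 6.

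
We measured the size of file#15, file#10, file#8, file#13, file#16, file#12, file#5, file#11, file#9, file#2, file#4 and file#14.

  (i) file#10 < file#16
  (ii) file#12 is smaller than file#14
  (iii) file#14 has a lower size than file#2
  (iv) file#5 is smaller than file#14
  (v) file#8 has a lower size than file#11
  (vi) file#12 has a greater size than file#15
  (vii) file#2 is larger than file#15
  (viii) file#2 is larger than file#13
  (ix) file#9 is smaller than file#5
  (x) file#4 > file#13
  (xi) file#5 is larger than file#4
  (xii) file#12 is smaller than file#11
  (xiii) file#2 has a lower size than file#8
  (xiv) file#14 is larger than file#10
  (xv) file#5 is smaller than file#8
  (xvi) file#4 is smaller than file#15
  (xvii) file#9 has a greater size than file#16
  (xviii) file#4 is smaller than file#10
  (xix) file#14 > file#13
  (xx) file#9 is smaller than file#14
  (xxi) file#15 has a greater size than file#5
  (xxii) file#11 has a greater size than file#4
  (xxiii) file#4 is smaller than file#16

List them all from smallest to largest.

Each adjacent pair is fixed by a given relation: file#13 < file#4; file#4 < file#10; file#10 < file#16; file#16 < file#9; file#9 < file#5; file#5 < file#15; file#15 < file#12; file#12 < file#14; file#14 < file#2; file#2 < file#8; file#8 < file#11. Chaining them end to end gives the full order.

file#13 < file#4 < file#10 < file#16 < file#9 < file#5 < file#15 < file#12 < file#14 < file#2 < file#8 < file#11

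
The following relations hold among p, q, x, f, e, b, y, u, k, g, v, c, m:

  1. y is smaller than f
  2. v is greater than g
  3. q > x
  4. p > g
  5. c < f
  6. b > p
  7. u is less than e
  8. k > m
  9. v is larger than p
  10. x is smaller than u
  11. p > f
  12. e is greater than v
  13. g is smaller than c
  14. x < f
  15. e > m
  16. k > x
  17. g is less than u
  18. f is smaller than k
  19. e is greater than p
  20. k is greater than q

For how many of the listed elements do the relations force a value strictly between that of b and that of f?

Chaining upward from f reaches: p, v, e, k.
Chaining downward from b reaches: x, g, c, y, p.
Strictly between f and b are those in both lists: p — 1 element.

1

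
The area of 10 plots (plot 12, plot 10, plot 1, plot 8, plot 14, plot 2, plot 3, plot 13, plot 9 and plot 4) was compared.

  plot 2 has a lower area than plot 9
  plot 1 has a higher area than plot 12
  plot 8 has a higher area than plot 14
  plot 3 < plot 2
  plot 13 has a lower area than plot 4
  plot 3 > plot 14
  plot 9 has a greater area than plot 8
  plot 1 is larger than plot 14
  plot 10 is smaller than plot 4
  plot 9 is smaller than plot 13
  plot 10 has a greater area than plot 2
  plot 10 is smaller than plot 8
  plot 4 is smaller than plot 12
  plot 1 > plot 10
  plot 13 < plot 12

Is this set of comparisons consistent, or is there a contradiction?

The single ordering plot 14 < plot 3 < plot 2 < plot 10 < plot 8 < plot 9 < plot 13 < plot 4 < plot 12 < plot 1 satisfies every listed relation, so no contradiction arises.

consistent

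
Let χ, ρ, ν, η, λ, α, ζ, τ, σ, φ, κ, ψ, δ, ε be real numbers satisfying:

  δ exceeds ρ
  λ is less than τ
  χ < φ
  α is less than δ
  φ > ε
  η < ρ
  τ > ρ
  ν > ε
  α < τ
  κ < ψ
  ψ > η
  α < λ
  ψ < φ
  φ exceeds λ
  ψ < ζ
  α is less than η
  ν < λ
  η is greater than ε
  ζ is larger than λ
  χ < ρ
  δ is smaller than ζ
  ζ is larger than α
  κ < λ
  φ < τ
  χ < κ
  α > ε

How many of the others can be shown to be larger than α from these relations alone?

The elements the relations force above α are η, ρ, ψ, δ, λ, φ, τ, ζ — no chain reaches any other.
That is 8.

8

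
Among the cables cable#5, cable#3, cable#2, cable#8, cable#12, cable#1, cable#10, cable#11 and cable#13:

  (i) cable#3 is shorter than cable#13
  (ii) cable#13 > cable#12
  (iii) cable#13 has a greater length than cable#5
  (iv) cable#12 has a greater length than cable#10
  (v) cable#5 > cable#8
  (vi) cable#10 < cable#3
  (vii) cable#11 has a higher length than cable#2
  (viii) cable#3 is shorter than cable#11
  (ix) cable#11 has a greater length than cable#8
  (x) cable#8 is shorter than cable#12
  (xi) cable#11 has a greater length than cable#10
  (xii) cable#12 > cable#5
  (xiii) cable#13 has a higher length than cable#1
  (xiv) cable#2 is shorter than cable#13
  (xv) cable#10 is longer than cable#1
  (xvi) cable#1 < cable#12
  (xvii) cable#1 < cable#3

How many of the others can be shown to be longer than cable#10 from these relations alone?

The elements the relations force above cable#10 are cable#3, cable#12, cable#13, cable#11 — no chain reaches any other.
That is 4.

4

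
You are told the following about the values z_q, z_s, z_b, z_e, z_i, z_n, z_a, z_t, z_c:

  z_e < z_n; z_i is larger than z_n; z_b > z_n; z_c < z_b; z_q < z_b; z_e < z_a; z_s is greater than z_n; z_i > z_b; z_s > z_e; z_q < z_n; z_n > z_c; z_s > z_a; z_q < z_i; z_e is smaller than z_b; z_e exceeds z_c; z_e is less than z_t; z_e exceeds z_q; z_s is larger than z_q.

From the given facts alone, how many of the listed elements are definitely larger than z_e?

The elements the relations force above z_e are z_n, z_a, z_b, z_i, z_t, z_s — no chain reaches any other.
That is 6.

6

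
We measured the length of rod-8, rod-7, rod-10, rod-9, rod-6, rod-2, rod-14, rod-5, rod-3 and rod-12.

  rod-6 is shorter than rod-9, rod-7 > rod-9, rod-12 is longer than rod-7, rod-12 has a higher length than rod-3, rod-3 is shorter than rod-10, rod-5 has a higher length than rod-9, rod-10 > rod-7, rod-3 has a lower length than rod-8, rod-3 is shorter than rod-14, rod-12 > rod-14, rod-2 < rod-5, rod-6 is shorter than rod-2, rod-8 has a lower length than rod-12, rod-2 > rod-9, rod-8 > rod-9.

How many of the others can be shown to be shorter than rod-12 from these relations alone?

From rod-12 the given relations immediately reach rod-3, rod-8, rod-7, rod-14.
From those, rod-9 — 5 in total.
From those, rod-6 — 6 in total.
No other element is forced below rod-12 by the given relations, so the count is 6.

6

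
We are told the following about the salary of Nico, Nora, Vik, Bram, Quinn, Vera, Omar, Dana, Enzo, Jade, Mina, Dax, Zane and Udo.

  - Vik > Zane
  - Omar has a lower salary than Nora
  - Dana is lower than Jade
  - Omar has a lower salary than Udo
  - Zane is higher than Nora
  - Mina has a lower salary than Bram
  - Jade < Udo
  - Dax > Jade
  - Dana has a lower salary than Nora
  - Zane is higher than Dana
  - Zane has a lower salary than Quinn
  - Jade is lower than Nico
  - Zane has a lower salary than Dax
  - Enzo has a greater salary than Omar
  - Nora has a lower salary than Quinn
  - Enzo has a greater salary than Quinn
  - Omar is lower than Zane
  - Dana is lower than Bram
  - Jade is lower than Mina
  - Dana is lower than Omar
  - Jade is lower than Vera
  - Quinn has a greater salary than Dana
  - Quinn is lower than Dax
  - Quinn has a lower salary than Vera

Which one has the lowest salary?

Jade is not least since Dana < Jade; Omar is not least since Dana < Omar; Nora is not least since Dana < Nora; Udo is not least since Omar < Udo; Zane is not least since Dana < Zane; Quinn is not least since Zane < Quinn; Vera is not least since Quinn < Vera; Mina is not least since Jade < Mina; Dax is not least since Jade < Dax; Nico is not least since Jade < Nico; Vik is not least since Zane < Vik; Enzo is not least since Quinn < Enzo; Bram is not least since Dana < Bram.
Only Dana has nothing below it, so Dana is the lowest salary.

Dana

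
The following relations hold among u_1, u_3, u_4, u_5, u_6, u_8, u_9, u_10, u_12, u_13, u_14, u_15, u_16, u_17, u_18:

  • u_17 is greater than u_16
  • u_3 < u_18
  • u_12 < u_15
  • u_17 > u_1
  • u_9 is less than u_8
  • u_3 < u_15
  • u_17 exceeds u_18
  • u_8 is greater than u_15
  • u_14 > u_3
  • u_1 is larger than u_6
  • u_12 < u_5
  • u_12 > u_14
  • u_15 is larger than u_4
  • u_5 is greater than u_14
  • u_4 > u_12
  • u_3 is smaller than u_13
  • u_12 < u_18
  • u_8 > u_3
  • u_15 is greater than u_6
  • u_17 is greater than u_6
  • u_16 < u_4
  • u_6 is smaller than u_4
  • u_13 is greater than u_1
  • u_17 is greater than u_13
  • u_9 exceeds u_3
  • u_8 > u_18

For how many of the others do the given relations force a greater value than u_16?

Directly above u_16: u_4, u_17.
One step further: u_15 (3 so far).
One step further: u_8 (4 so far).
Nothing else is reachable above u_16; 4 in all.

4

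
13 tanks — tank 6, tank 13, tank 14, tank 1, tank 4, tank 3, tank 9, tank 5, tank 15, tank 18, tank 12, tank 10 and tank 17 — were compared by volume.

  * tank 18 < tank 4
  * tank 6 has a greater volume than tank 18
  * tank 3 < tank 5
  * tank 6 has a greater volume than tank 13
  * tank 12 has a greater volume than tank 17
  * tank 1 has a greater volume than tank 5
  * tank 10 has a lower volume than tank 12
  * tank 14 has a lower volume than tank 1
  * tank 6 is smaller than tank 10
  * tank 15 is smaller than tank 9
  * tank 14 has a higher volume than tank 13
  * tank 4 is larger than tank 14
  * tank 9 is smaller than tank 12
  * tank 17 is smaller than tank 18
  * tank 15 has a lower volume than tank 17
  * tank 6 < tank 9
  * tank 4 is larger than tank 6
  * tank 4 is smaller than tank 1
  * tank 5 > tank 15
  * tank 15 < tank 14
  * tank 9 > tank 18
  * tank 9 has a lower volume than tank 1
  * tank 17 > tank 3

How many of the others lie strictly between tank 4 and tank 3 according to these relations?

Chaining upward from tank 3 reaches: tank 17, tank 18, tank 5, tank 6, tank 10, tank 9, tank 1, tank 12.
Chaining downward from tank 4 reaches: tank 15, tank 13, tank 17, tank 18, tank 6, tank 14.
Strictly between tank 3 and tank 4 are those in both lists: tank 17, tank 18, tank 6 — 3 elements.

3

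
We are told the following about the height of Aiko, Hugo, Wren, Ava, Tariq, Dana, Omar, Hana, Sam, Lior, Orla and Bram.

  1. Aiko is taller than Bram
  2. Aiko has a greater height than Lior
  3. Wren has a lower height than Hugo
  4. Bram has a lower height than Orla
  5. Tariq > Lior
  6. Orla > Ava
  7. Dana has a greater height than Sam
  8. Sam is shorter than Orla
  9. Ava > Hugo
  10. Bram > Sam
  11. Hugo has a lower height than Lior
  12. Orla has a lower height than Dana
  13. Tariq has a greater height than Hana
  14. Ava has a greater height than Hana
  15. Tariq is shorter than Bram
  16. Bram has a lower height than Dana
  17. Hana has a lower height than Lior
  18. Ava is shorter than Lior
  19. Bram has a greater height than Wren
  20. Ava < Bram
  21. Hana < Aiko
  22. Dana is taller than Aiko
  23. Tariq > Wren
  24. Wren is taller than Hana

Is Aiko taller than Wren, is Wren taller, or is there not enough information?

Aiko

Wren < Hugo and Hugo < Ava give Wren < Ava.
Then Ava < Lior extends the chain to Lior.
With Lior < Tariq: Wren < Hugo < Ava < Lior < Tariq.
With Tariq < Bram: Wren < Hugo < Ava < Lior < Tariq < Bram.
Then Bram < Aiko extends the chain to Aiko.
So Aiko is taller.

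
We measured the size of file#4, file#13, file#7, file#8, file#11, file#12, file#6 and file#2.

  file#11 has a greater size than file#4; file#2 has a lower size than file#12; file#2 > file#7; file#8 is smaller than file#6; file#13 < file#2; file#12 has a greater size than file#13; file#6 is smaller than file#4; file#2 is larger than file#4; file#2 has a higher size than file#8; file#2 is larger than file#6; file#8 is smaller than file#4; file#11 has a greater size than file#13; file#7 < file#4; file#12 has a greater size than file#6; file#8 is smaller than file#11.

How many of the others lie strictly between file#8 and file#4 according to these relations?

The relations place file#8 below file#4. An element lies strictly between them when it is forced above file#8 and also forced below file#4.
Above file#8: {file#6, file#2, file#12, file#11}. Below file#4: {file#6, file#7}.
Intersection: {file#6} — 1.

1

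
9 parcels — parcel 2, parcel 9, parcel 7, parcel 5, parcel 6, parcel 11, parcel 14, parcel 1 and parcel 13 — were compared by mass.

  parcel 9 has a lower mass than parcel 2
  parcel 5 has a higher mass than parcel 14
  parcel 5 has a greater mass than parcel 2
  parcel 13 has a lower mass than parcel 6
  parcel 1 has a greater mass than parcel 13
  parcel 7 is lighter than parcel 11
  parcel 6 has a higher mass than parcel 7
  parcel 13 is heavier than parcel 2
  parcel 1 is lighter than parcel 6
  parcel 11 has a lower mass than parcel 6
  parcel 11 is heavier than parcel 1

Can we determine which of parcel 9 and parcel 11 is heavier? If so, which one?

Link the given pairs in sequence: parcel 9 < parcel 2; parcel 2 < parcel 13; parcel 13 < parcel 1; parcel 1 < parcel 11.
Together: parcel 9 < parcel 2 < parcel 13 < parcel 1 < parcel 11.
So parcel 11 is heavier.

parcel 11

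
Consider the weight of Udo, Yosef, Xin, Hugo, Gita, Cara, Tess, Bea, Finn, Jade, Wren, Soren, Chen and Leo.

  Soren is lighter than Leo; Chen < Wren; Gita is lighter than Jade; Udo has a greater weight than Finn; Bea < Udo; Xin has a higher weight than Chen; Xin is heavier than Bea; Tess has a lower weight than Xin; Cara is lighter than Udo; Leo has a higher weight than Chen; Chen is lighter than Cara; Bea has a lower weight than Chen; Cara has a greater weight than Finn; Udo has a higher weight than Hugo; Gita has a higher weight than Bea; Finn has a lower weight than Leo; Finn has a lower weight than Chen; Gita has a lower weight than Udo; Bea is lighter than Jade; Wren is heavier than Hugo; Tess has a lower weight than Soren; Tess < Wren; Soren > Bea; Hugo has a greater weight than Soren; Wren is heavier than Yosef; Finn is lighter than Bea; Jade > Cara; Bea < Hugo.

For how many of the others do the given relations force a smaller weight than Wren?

From Wren the given relations immediately reach Tess, Chen, Hugo, Yosef.
From those, Finn, Bea, Soren — 7 in total.
Nothing else is reachable below Wren; 7 in all.

7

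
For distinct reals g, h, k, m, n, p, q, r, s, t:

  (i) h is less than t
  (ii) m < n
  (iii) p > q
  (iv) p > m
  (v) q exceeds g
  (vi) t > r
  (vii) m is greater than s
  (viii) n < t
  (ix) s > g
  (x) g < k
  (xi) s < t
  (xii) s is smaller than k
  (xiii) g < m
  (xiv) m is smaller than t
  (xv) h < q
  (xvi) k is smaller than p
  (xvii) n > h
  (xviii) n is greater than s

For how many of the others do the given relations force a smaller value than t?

From t the given relations immediately reach s, h, r, m, n.
From those, g — 6 in total.
Nothing else is reachable below t; 6 in all.

6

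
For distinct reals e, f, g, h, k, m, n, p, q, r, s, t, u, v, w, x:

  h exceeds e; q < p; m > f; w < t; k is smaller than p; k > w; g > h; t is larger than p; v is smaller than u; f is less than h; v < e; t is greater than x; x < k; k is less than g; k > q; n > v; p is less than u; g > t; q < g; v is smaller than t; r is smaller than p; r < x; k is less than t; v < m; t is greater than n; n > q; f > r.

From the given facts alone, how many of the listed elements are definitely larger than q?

6

The elements the relations force above q are n, k, p, t, u, g — no chain reaches any other.
That is 6.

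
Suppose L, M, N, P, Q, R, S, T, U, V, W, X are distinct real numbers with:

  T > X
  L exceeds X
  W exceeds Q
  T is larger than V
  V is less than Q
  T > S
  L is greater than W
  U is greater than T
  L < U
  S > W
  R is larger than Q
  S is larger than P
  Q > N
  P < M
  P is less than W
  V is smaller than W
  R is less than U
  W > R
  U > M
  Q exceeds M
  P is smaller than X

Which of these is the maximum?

Chaining downward from U: directly below it, M, R, T, L; then V, P, X, Q, W, S; then N.
That covers every other element, and nothing is given above U, so U is the maximum.

U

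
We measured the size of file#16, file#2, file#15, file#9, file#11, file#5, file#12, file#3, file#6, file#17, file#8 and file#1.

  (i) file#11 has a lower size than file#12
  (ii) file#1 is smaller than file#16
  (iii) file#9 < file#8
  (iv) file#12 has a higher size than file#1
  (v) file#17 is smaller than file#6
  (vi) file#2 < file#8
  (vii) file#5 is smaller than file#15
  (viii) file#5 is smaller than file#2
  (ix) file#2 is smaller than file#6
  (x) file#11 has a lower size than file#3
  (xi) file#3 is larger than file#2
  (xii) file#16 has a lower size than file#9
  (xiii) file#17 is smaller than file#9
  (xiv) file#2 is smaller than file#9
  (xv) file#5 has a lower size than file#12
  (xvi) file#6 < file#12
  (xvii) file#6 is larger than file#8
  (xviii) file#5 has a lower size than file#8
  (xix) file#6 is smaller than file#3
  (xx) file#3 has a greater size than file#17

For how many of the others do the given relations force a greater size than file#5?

7

Directly above file#5: file#15, file#2, file#8, file#12.
One step further: file#9, file#6, file#3 (7 so far).
Nothing else is reachable above file#5; 7 in all.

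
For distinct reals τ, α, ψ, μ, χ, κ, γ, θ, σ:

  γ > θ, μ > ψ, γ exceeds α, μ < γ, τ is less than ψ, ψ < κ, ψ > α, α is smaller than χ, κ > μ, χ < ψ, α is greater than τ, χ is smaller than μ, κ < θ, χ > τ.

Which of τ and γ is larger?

Link the given pairs in sequence: τ < α; α < χ; χ < ψ; ψ < μ; μ < κ; κ < θ; θ < γ.
Chaining these gives τ < α < χ < ψ < μ < κ < θ < γ.
So τ < γ; γ is the larger of the two.

γ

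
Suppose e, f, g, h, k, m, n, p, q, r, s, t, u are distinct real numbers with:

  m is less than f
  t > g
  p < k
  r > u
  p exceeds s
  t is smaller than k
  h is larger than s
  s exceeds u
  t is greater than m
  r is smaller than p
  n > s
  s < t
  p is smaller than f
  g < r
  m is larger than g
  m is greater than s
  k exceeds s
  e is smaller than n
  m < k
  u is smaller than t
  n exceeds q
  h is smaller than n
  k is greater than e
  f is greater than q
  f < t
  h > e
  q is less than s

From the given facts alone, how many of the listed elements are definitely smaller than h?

Directly below h: s, e.
One step further: q, u (4 so far).
No other element is forced below h by the given relations, so the count is 4.

4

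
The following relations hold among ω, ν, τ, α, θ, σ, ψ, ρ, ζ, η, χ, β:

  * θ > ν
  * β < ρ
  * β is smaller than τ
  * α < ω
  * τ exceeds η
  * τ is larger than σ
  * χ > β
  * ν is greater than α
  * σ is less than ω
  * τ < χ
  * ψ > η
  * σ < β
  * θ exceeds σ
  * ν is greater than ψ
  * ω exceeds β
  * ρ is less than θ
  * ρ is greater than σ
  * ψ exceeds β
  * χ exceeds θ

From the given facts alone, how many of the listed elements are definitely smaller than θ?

7

The elements the relations force below θ are σ, α, η, β, ψ, ρ, ν — no chain reaches any other.
That is 7.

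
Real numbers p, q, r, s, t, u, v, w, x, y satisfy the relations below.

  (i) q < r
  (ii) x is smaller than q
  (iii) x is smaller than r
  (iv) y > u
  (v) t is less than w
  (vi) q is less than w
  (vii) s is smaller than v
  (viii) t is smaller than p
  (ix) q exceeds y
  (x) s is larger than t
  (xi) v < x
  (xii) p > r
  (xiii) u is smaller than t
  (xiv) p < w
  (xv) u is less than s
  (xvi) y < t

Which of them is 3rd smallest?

Piecing the relations together gives one ordering: u < y < t < s < v < x < q < r < p < w.
Counting 3 from the smallest end gives t.

t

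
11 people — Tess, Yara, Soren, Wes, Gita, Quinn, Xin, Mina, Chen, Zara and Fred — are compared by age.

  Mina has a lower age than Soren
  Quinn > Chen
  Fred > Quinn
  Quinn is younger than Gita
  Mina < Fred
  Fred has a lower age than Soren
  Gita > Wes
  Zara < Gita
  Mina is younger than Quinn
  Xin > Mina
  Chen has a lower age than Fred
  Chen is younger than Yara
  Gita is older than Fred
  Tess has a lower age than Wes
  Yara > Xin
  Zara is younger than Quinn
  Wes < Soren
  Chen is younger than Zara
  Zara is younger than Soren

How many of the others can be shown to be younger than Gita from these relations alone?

7

Directly below Gita: Wes, Zara, Quinn, Fred.
One step further: Tess, Mina, Chen (7 so far).
No other element is forced below Gita by the given relations, so the count is 7.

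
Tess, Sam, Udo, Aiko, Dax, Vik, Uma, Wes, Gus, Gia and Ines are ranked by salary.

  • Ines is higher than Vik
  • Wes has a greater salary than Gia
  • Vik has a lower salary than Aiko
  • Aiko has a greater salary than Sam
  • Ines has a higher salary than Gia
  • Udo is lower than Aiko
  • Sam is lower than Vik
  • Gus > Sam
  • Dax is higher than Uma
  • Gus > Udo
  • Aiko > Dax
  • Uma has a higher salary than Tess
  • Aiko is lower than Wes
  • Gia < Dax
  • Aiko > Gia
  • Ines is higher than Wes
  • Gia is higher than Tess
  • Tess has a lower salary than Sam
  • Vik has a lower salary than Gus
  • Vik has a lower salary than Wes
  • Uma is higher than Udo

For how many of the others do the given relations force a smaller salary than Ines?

9

Directly below Ines: Gia, Vik, Wes.
One step further: Tess, Sam, Aiko (6 so far).
One step further: Udo, Dax (8 so far).
One step further: Uma (9 so far).
Nothing else is reachable below Ines; 9 in all.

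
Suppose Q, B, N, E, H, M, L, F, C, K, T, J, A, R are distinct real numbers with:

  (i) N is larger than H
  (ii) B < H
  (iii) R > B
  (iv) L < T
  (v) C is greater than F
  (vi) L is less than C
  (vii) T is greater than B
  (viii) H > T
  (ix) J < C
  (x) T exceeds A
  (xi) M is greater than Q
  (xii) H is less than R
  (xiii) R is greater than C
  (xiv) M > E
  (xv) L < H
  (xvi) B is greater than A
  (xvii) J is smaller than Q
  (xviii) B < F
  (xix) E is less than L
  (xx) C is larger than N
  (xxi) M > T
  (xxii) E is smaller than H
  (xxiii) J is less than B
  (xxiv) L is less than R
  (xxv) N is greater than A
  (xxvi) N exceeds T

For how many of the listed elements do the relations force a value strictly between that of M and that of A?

2

The relations place A below M. An element lies strictly between them when it is forced above A and also forced below M.
Above A: {B, T, H, N, F, C, R}. Below M: {E, J, B, L, T, Q}.
Intersection: {B, T} — 2.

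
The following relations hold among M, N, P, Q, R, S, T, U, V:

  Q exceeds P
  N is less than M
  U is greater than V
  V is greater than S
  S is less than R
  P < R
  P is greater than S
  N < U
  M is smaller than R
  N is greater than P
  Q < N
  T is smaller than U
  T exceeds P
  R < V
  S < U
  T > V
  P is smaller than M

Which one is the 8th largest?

P

Chaining the given pairs: S < P < Q < N < M < R < V < T < U.
Counting 8 from the largest end gives P.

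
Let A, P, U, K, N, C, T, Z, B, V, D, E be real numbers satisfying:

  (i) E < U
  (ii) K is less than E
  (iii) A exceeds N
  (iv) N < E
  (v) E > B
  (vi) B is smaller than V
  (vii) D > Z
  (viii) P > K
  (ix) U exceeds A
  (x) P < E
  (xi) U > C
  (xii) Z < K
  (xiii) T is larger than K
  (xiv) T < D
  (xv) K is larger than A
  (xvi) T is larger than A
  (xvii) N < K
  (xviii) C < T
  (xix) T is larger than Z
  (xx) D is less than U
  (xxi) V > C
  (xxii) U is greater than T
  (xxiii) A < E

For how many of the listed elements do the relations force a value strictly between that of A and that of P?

1

Chaining upward from A reaches: K, T, D, E, U.
Chaining downward from P reaches: N, Z, K.
Strictly between A and P are those in both lists: K — 1 element.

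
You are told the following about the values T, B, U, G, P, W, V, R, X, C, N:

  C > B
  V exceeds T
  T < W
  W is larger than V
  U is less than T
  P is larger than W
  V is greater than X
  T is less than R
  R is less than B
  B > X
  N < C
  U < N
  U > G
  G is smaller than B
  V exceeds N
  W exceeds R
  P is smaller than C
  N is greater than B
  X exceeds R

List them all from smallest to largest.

G < U < T < R < X < B < N < V < W < P < C

The consecutive links are each given: G < U; U < T; T < R; R < X; X < B; B < N; N < V; V < W; W < P; P < C.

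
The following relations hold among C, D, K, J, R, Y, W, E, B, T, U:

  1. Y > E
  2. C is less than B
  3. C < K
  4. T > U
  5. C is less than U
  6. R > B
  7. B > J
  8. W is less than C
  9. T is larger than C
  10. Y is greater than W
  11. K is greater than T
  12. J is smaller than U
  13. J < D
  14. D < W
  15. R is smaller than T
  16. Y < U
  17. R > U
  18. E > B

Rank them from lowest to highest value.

Each adjacent pair is fixed by a given relation: J < D; D < W; W < C; C < B; B < E; E < Y; Y < U; U < R; R < T; T < K. Chaining them end to end gives the full order.

J < D < W < C < B < E < Y < U < R < T < K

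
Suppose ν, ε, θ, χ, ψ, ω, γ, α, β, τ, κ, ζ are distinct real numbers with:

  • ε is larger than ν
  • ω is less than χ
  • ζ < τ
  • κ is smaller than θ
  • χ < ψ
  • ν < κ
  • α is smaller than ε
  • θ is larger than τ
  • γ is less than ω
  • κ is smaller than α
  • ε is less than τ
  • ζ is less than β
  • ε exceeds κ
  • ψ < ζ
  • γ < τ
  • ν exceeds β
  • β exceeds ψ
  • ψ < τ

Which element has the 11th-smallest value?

The consecutive relations fix a unique order: γ < ω < χ < ψ < ζ < β < ν < κ < α < ε < τ < θ.
Counting 11 from the smallest end gives τ.

τ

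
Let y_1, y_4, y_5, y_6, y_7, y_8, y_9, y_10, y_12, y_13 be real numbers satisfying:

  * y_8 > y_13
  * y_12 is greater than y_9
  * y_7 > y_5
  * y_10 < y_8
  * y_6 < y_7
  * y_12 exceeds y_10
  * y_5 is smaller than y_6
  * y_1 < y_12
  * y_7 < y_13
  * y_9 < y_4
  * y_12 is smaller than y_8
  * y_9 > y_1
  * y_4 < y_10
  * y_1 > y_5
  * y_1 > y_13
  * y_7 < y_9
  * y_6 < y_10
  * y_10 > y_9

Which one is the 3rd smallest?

Piecing the relations together gives one ordering: y_5 < y_6 < y_7 < y_13 < y_1 < y_9 < y_4 < y_10 < y_12 < y_8.
Counting 3 from the smallest end gives y_7.

y_7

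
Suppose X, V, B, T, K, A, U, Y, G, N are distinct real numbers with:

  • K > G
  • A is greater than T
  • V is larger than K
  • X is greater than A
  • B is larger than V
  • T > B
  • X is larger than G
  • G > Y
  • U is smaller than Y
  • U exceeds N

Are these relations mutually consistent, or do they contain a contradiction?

consistent

Every relation is compatible with N < U < Y < G < K < V < B < T < A < X; the set is consistent.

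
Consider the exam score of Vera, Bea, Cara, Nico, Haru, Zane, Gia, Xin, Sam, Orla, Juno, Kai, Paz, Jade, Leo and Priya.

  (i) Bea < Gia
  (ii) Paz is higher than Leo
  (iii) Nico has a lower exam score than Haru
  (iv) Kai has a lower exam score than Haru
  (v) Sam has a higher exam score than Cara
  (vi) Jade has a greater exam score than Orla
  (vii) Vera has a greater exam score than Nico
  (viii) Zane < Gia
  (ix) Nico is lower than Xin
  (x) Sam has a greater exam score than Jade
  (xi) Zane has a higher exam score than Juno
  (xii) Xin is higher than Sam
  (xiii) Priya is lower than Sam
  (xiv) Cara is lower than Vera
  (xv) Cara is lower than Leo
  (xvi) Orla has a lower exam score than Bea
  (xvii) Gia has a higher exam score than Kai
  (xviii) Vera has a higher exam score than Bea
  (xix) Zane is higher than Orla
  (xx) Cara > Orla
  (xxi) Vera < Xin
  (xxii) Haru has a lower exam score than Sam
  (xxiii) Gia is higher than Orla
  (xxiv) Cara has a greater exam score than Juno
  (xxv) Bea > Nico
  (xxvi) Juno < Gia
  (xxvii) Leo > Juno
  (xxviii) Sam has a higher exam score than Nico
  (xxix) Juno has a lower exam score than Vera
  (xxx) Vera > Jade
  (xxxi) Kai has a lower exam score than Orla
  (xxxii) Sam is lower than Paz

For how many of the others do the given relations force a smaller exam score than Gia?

From Gia the given relations immediately reach Kai, Juno, Orla, Zane, Bea.
From those, Nico — 6 in total.
No other element is forced below Gia by the given relations, so the count is 6.

6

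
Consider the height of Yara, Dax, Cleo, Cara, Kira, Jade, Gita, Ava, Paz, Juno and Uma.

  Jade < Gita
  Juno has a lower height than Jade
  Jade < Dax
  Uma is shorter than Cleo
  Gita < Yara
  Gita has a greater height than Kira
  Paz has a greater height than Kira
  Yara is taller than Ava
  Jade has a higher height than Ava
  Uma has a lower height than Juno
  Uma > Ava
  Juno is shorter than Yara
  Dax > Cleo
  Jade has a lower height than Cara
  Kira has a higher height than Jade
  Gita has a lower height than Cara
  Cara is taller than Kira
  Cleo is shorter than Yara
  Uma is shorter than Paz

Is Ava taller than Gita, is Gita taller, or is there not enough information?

Ava < Uma < Juno < Jade < Kira < Gita, by transitivity through Uma, Juno, Jade, Kira.
So Gita is taller.

Gita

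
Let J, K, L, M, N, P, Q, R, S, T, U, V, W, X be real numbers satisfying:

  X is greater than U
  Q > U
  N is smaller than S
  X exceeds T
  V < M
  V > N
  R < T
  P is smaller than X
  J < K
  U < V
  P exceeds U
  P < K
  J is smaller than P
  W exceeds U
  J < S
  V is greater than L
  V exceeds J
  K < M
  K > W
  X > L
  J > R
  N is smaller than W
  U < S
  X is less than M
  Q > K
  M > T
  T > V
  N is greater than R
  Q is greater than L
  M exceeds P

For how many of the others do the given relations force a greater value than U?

Directly above U: P, W, V, X, Q, S.
One step further: K, T, M (9 so far).
Nothing else is reachable above U; 9 in all.

9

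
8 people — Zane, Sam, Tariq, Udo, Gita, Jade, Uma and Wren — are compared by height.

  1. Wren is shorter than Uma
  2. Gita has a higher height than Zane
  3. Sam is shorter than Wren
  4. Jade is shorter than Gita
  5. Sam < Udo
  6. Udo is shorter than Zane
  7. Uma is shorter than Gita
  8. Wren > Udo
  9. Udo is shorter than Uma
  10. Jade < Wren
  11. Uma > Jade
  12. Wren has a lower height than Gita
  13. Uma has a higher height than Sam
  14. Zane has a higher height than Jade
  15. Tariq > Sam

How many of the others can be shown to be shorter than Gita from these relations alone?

From Gita the given relations immediately reach Jade, Wren, Zane, Uma.
From those, Sam, Udo — 6 in total.
No other element is forced below Gita by the given relations, so the count is 6.

6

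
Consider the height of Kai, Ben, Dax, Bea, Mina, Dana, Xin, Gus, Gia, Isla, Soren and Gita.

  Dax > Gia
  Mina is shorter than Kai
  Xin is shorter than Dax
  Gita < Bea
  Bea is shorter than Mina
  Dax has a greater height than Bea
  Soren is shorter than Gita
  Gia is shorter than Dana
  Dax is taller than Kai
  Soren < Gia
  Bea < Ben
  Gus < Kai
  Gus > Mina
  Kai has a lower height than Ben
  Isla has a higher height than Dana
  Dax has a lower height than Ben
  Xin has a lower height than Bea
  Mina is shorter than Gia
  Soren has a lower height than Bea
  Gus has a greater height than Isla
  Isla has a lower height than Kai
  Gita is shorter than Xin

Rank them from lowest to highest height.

The consecutive links are each given: Soren < Gita; Gita < Xin; Xin < Bea; Bea < Mina; Mina < Gia; Gia < Dana; Dana < Isla; Isla < Gus; Gus < Kai; Kai < Dax; Dax < Ben.

Soren < Gita < Xin < Bea < Mina < Gia < Dana < Isla < Gus < Kai < Dax < Ben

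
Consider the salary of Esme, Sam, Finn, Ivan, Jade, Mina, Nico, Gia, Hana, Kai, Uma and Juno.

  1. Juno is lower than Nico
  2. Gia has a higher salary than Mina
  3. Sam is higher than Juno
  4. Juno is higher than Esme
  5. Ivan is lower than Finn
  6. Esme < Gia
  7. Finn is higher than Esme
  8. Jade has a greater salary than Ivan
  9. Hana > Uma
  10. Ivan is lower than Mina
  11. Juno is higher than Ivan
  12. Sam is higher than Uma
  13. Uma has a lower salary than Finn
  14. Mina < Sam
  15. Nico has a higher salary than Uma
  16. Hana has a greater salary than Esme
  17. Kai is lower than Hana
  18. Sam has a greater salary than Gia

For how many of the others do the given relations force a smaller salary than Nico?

4

The elements the relations force below Nico are Ivan, Uma, Esme, Juno — no chain reaches any other.
That is 4.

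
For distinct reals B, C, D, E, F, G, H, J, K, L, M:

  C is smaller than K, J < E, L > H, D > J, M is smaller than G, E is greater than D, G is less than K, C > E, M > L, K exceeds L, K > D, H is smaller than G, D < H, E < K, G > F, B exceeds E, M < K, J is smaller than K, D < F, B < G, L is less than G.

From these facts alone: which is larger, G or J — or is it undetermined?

G

The relevant relations are J < D; D < H; H < L; L < M; M < G.
Together: J < D < H < L < M < G.
So G is larger.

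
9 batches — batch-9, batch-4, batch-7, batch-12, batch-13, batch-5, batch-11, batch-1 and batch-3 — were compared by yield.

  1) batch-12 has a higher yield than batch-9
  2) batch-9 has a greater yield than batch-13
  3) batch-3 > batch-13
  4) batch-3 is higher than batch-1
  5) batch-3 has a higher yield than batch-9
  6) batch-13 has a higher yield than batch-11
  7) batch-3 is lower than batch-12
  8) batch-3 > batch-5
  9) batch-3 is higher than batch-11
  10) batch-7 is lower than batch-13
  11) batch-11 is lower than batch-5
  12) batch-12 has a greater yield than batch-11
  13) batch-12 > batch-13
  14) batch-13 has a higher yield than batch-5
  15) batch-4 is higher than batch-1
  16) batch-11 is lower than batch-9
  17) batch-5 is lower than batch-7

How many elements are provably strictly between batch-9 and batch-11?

3

The relations place batch-11 below batch-9. An element lies strictly between them when it is forced above batch-11 and also forced below batch-9.
Above batch-11: {batch-5, batch-7, batch-13, batch-3, batch-12}. Below batch-9: {batch-5, batch-7, batch-13}.
Intersection: {batch-5, batch-7, batch-13} — 3.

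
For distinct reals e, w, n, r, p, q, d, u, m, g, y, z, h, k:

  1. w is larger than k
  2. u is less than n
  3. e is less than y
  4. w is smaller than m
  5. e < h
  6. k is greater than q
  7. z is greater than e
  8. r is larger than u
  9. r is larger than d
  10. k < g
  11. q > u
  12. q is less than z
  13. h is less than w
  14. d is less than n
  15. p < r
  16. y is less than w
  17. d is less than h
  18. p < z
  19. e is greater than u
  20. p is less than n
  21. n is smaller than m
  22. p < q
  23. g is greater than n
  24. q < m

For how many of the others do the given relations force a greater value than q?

5

From q the given relations immediately reach k, z, m.
From those, g, w — 5 in total.
No other element is forced above q by the given relations, so the count is 5.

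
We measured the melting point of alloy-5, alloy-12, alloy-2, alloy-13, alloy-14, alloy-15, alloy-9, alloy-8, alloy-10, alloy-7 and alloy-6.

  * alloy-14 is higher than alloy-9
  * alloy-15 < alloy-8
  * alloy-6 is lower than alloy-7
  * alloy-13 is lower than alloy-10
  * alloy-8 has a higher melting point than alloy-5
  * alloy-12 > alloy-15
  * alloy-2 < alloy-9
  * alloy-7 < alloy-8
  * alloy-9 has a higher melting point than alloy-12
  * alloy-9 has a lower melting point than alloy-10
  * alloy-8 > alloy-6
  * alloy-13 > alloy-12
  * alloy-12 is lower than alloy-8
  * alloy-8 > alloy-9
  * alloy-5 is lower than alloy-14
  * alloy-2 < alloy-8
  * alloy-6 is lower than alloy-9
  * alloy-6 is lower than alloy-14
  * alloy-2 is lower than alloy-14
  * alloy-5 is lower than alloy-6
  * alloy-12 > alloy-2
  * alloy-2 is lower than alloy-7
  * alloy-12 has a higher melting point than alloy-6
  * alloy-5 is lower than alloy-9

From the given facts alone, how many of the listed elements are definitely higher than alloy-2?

The elements the relations force above alloy-2 are alloy-12, alloy-9, alloy-13, alloy-7, alloy-14, alloy-8, alloy-10 — no chain reaches any other.
That is 7.

7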